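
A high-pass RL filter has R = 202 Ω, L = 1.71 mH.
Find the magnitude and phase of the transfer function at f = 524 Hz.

Step 1 — Angular frequency: ω = 2π·524 = 3292 rad/s.
Step 2 — Transfer function: H(jω) = jωL/(R + jωL).
Step 3 — Numerator jωL = j·5.63; denominator R + jωL = 202 + j5.63.
Step 4 — H = 0.0007762 + j0.02785.
Step 5 — Magnitude: |H| = 0.02786 (-31.1 dB); phase: φ = 88.4°.

|H| = 0.02786 (-31.1 dB), φ = 88.4°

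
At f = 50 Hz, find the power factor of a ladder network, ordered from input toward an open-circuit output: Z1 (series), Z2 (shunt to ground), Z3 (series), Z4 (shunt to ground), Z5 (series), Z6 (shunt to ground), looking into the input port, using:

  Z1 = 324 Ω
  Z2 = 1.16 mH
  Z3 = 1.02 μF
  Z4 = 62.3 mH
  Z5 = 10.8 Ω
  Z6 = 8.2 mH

Step 1 — Angular frequency: ω = 2π·f = 2π·50 = 314.2 rad/s.
Step 2 — Component impedances:
  Z1: Z = R = 324 Ω
  Z2: Z = jωL = j·314.2·0.00116 = 0 + j0.3644 Ω
  Z3: Z = 1/(jωC) = -j/(ω·C) = 0 - j3121 Ω
  Z4: Z = jωL = j·314.2·0.0623 = 0 + j19.57 Ω
  Z5: Z = R = 10.8 Ω
  Z6: Z = jωL = j·314.2·0.0082 = 0 + j2.576 Ω
Step 3 — Ladder network (open output): work backward from the far end, alternating series and parallel combinations. Z_in = 324 + j0.3645 Ω = 324∠0.1° Ω.
Step 4 — Power factor: PF = cos(φ) = Re(Z)/|Z| = 324/324 = 1.
Step 5 — Type: Im(Z) = 0.3645 ⇒ lagging (phase φ = 0.1°).

PF = 1 (lagging, φ = 0.1°)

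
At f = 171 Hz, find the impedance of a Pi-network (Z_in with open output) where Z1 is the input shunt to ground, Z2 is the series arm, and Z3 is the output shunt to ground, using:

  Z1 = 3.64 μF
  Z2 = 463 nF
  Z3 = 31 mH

Step 1 — Angular frequency: ω = 2π·f = 2π·171 = 1074 rad/s.
Step 2 — Component impedances:
  Z1: Z = 1/(jωC) = -j/(ω·C) = 0 - j255.7 Ω
  Z2: Z = 1/(jωC) = -j/(ω·C) = 0 - j2010 Ω
  Z3: Z = jωL = j·1074·0.031 = 0 + j33.31 Ω
Step 3 — With open output, the series arm Z2 and the output shunt Z3 appear in series to ground: Z2 + Z3 = 0 - j1977 Ω.
Step 4 — Parallel with input shunt Z1: Z_in = Z1 || (Z2 + Z3) = 0 - j226.4 Ω = 226.4∠-90.0° Ω.

Z = 0 - j226.4 Ω = 226.4∠-90.0° Ω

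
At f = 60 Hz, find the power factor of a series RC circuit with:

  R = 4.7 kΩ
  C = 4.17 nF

Step 1 — Angular frequency: ω = 2π·f = 2π·60 = 377 rad/s.
Step 2 — Component impedances:
  R: Z = R = 4700 Ω
  C: Z = 1/(jωC) = -j/(ω·C) = 0 - j6.361e+05 Ω
Step 3 — Series combination: Z_total = R + C = 4700 - j6.361e+05 Ω = 6.361e+05∠-89.6° Ω.
Step 4 — Power factor: PF = cos(φ) = Re(Z)/|Z| = 4700/6.3613e+05 = 0.007388.
Step 5 — Type: Im(Z) = -6.361e+05 ⇒ leading (phase φ = -89.6°).

PF = 0.007388 (leading, φ = -89.6°)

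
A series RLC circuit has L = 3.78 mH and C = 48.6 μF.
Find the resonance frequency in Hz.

Step 1 — Resonance condition Im(Z)=0 gives ω₀ = 1/√(LC).
Step 2 — ω₀ = 1/√(0.00378·4.86e-05) = 2333 rad/s.
Step 3 — f₀ = ω₀/(2π) = 371.3 Hz.

f₀ = 371.3 Hz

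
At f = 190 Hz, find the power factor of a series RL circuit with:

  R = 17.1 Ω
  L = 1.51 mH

Step 1 — Angular frequency: ω = 2π·f = 2π·190 = 1194 rad/s.
Step 2 — Component impedances:
  R: Z = R = 17.1 Ω
  L: Z = jωL = j·1194·0.00151 = 0 + j1.803 Ω
Step 3 — Series combination: Z_total = R + L = 17.1 + j1.803 Ω = 17.19∠6.0° Ω.
Step 4 — Power factor: PF = cos(φ) = Re(Z)/|Z| = 17.1/17.195 = 0.9945.
Step 5 — Type: Im(Z) = 1.803 ⇒ lagging (phase φ = 6.0°).

PF = 0.9945 (lagging, φ = 6.0°)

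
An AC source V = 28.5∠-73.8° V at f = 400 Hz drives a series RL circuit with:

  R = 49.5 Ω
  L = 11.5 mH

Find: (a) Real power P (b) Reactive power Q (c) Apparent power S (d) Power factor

Step 1 — Angular frequency: ω = 2π·f = 2π·400 = 2513 rad/s.
Step 2 — Component impedances:
  R: Z = R = 49.5 Ω
  L: Z = jωL = j·2513·0.0115 = 0 + j28.9 Ω
Step 3 — Series combination: Z_total = R + L = 49.5 + j28.9 Ω = 57.32∠30.3° Ω.
Step 4 — Source phasor: V = 28.5∠-73.8° V = 7.951 - j27.37 V.
Step 5 — Current: I = V / Z = -0.121 - j0.4823 A = 0.4972∠-104.1° A.
Step 6 — Complex power: S = V·I* = 12.24 + j7.145 VA.
Step 7 — Real power: P = Re(S) = 12.24 W.
Step 8 — Reactive power: Q = Im(S) = 7.145 VAR.
Step 9 — Apparent power: |S| = 14.17 VA.
Step 10 — Power factor: PF = P/|S| = 0.8636 (lagging).

(a) P = 12.24 W  (b) Q = 7.145 VAR  (c) S = 14.17 VA  (d) PF = 0.8636 (lagging)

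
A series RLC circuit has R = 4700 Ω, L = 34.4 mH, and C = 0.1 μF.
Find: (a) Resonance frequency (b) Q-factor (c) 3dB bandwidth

Step 1 — Resonance condition Im(Z)=0 gives ω₀ = 1/√(LC).
Step 2 — ω₀ = 1/√(0.0344·1e-07) = 1.705e+04 rad/s.
Step 3 — f₀ = ω₀/(2π) = 2714 Hz.
Step 4 — Series Q: Q = ω₀L/R = 1.705e+04·0.0344/4700 = 0.1248.
Step 5 — 3dB bandwidth: Δω = ω₀/Q = 1.366e+05 rad/s; BW = Δω/(2π) = 2.175e+04 Hz.

(a) f₀ = 2714 Hz  (b) Q = 0.1248  (c) BW = 2.175e+04 Hz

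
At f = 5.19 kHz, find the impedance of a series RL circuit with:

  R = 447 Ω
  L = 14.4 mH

Step 1 — Angular frequency: ω = 2π·f = 2π·5190 = 3.261e+04 rad/s.
Step 2 — Component impedances:
  R: Z = R = 447 Ω
  L: Z = jωL = j·3.261e+04·0.0144 = 0 + j469.6 Ω
Step 3 — Series combination: Z_total = R + L = 447 + j469.6 Ω = 648.3∠46.4° Ω.

Z = 447 + j469.6 Ω = 648.3∠46.4° Ω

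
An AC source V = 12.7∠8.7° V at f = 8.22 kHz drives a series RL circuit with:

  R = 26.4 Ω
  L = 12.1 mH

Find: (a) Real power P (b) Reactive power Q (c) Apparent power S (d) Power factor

Step 1 — Angular frequency: ω = 2π·f = 2π·8220 = 5.165e+04 rad/s.
Step 2 — Component impedances:
  R: Z = R = 26.4 Ω
  L: Z = jωL = j·5.165e+04·0.0121 = 0 + j624.9 Ω
Step 3 — Series combination: Z_total = R + L = 26.4 + j624.9 Ω = 625.5∠87.6° Ω.
Step 4 — Source phasor: V = 12.7∠8.7° V = 12.55 + j1.921 V.
Step 5 — Current: I = V / Z = 0.003916 - j0.01992 A = 0.0203∠-78.9° A.
Step 6 — Complex power: S = V·I* = 0.01088 + j0.2576 VA.
Step 7 — Real power: P = Re(S) = 0.01088 W.
Step 8 — Reactive power: Q = Im(S) = 0.2576 VAR.
Step 9 — Apparent power: |S| = 0.2579 VA.
Step 10 — Power factor: PF = P/|S| = 0.04221 (lagging).

(a) P = 0.01088 W  (b) Q = 0.2576 VAR  (c) S = 0.2579 VA  (d) PF = 0.04221 (lagging)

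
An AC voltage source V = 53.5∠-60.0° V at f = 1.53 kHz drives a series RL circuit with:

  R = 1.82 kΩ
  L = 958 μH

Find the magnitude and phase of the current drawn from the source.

Step 1 — Angular frequency: ω = 2π·f = 2π·1530 = 9613 rad/s.
Step 2 — Component impedances:
  R: Z = R = 1820 Ω
  L: Z = jωL = j·9613·0.000958 = 0 + j9.21 Ω
Step 3 — Series combination: Z_total = R + L = 1820 + j9.21 Ω = 1820∠0.3° Ω.
Step 4 — Source phasor: V = 53.5∠-60.0° V = 26.75 - j46.33 V.
Step 5 — Ohm's law: I = V / Z_total = (26.75 - j46.33) / (1820 + j9.21) = 0.01457 - j0.02553 A.
Step 6 — Convert to polar: |I| = 0.0294 A, ∠I = -60.3°.

I = 0.0294∠-60.3° A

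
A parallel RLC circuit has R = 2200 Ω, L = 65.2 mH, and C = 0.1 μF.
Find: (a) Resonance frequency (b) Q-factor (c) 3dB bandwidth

Step 1 — Resonance: ω₀ = 1/√(LC) = 1/√(0.0652·1e-07) = 1.238e+04 rad/s.
Step 2 — f₀ = ω₀/(2π) = 1971 Hz.
Step 3 — Parallel Q: Q = R/(ω₀L) = 2200/(1.238e+04·0.0652) = 2.725.
Step 4 — Bandwidth: Δω = ω₀/Q = 4545 rad/s; BW = Δω/(2π) = 723.4 Hz.

(a) f₀ = 1971 Hz  (b) Q = 2.725  (c) BW = 723.4 Hz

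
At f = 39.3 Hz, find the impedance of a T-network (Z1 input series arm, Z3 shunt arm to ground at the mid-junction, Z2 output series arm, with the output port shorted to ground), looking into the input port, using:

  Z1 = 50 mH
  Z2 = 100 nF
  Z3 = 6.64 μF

Step 1 — Angular frequency: ω = 2π·f = 2π·39.3 = 246.9 rad/s.
Step 2 — Component impedances:
  Z1: Z = jωL = j·246.9·0.05 = 0 + j12.35 Ω
  Z2: Z = 1/(jωC) = -j/(ω·C) = 0 - j4.05e+04 Ω
  Z3: Z = 1/(jωC) = -j/(ω·C) = 0 - j609.9 Ω
Step 3 — With the output port shorted to ground, the output series arm Z2 runs from the junction to ground; the shunt arm Z3 also runs from the junction to ground. They appear in parallel: Z3 || Z2 = 0 - j600.9 Ω.
Step 4 — Series with input arm Z1: Z_in = Z1 + (Z3 || Z2) = 0 - j588.5 Ω = 588.5∠-90.0° Ω.

Z = 0 - j588.5 Ω = 588.5∠-90.0° Ω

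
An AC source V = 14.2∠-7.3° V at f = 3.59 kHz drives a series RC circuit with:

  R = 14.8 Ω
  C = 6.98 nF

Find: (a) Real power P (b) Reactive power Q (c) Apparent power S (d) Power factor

Step 1 — Angular frequency: ω = 2π·f = 2π·3590 = 2.256e+04 rad/s.
Step 2 — Component impedances:
  R: Z = R = 14.8 Ω
  C: Z = 1/(jωC) = -j/(ω·C) = 0 - j6351 Ω
Step 3 — Series combination: Z_total = R + C = 14.8 - j6351 Ω = 6351∠-89.9° Ω.
Step 4 — Source phasor: V = 14.2∠-7.3° V = 14.08 - j1.804 V.
Step 5 — Current: I = V / Z = 0.0002892 + j0.002217 A = 0.002236∠82.6° A.
Step 6 — Complex power: S = V·I* = 7.398e-05 - j0.03175 VA.
Step 7 — Real power: P = Re(S) = 7.398e-05 W.
Step 8 — Reactive power: Q = Im(S) = -0.03175 VAR.
Step 9 — Apparent power: |S| = 0.03175 VA.
Step 10 — Power factor: PF = P/|S| = 0.00233 (leading).

(a) P = 7.398e-05 W  (b) Q = -0.03175 VAR  (c) S = 0.03175 VA  (d) PF = 0.00233 (leading)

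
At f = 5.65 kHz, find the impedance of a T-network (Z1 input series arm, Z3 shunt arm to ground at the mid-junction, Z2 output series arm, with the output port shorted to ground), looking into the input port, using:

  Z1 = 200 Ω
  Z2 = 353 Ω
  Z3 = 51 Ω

Step 1 — Angular frequency: ω = 2π·f = 2π·5650 = 3.55e+04 rad/s.
Step 2 — Component impedances:
  Z1: Z = R = 200 Ω
  Z2: Z = R = 353 Ω
  Z3: Z = R = 51 Ω
Step 3 — With the output port shorted to ground, the output series arm Z2 runs from the junction to ground; the shunt arm Z3 also runs from the junction to ground. They appear in parallel: Z3 || Z2 = 44.56 Ω.
Step 4 — Series with input arm Z1: Z_in = Z1 + (Z3 || Z2) = 244.6 Ω = 244.6∠0.0° Ω.

Z = 244.6 Ω = 244.6∠0.0° Ω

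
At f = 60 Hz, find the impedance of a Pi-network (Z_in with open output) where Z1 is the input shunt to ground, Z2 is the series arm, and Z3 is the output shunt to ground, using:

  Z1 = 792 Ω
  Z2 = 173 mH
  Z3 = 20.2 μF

Step 1 — Angular frequency: ω = 2π·f = 2π·60 = 377 rad/s.
Step 2 — Component impedances:
  Z1: Z = R = 792 Ω
  Z2: Z = jωL = j·377·0.173 = 0 + j65.22 Ω
  Z3: Z = 1/(jωC) = -j/(ω·C) = 0 - j131.3 Ω
Step 3 — With open output, the series arm Z2 and the output shunt Z3 appear in series to ground: Z2 + Z3 = 0 - j66.1 Ω.
Step 4 — Parallel with input shunt Z1: Z_in = Z1 || (Z2 + Z3) = 5.478 - j65.64 Ω = 65.87∠-85.2° Ω.

Z = 5.478 - j65.64 Ω = 65.87∠-85.2° Ω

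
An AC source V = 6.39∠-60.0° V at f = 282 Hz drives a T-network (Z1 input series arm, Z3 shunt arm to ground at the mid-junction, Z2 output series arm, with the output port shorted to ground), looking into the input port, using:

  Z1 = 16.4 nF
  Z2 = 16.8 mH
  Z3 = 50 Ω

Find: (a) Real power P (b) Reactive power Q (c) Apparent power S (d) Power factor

Step 1 — Angular frequency: ω = 2π·f = 2π·282 = 1772 rad/s.
Step 2 — Component impedances:
  Z1: Z = 1/(jωC) = -j/(ω·C) = 0 - j3.441e+04 Ω
  Z2: Z = jωL = j·1772·0.0168 = 0 + j29.77 Ω
  Z3: Z = R = 50 Ω
Step 3 — With the output port shorted to ground, the output series arm Z2 runs from the junction to ground; the shunt arm Z3 also runs from the junction to ground. They appear in parallel: Z3 || Z2 = 13.08 + j21.98 Ω.
Step 4 — Series with input arm Z1: Z_in = Z1 + (Z3 || Z2) = 13.08 - j3.439e+04 Ω = 3.439e+04∠-90.0° Ω.
Step 5 — Source phasor: V = 6.39∠-60.0° V = 3.195 - j5.534 V.
Step 6 — Current: I = V / Z = 0.0001609 + j9.284e-05 A = 0.0001858∠30.0° A.
Step 7 — Complex power: S = V·I* = 4.517e-07 - j0.001187 VA.
Step 8 — Real power: P = Re(S) = 4.517e-07 W.
Step 9 — Reactive power: Q = Im(S) = -0.001187 VAR.
Step 10 — Apparent power: |S| = 0.001187 VA.
Step 11 — Power factor: PF = P/|S| = 0.0003805 (leading).

(a) P = 4.517e-07 W  (b) Q = -0.001187 VAR  (c) S = 0.001187 VA  (d) PF = 0.0003805 (leading)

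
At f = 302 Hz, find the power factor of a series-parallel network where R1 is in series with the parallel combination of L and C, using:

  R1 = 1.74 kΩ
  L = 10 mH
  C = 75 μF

Step 1 — Angular frequency: ω = 2π·f = 2π·302 = 1898 rad/s.
Step 2 — Component impedances:
  R1: Z = R = 1740 Ω
  L: Z = jωL = j·1898·0.01 = 0 + j18.98 Ω
  C: Z = 1/(jωC) = -j/(ω·C) = 0 - j7.027 Ω
Step 3 — Parallel branch: L || C = 1/(1/L + 1/C) = 0 - j11.16 Ω.
Step 4 — Series with R1: Z_total = R1 + (L || C) = 1740 - j11.16 Ω = 1740∠-0.4° Ω.
Step 5 — Power factor: PF = cos(φ) = Re(Z)/|Z| = 1740/1740 = 1.
Step 6 — Type: Im(Z) = -11.16 ⇒ leading (phase φ = -0.4°).

PF = 1 (leading, φ = -0.4°)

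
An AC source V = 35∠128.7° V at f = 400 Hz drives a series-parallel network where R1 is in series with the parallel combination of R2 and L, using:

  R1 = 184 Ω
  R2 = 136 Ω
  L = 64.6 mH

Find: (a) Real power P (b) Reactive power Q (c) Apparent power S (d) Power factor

Step 1 — Angular frequency: ω = 2π·f = 2π·400 = 2513 rad/s.
Step 2 — Component impedances:
  R1: Z = R = 184 Ω
  R2: Z = R = 136 Ω
  L: Z = jωL = j·2513·0.0646 = 0 + j162.4 Ω
Step 3 — Parallel branch: R2 || L = 1/(1/R2 + 1/L) = 79.92 + j66.95 Ω.
Step 4 — Series with R1: Z_total = R1 + (R2 || L) = 263.9 + j66.95 Ω = 272.3∠14.2° Ω.
Step 5 — Source phasor: V = 35∠128.7° V = -21.88 + j27.32 V.
Step 6 — Current: I = V / Z = -0.05324 + j0.117 A = 0.1285∠114.5° A.
Step 7 — Complex power: S = V·I* = 4.361 + j1.106 VA.
Step 8 — Real power: P = Re(S) = 4.361 W.
Step 9 — Reactive power: Q = Im(S) = 1.106 VAR.
Step 10 — Apparent power: |S| = 4.499 VA.
Step 11 — Power factor: PF = P/|S| = 0.9693 (lagging).

(a) P = 4.361 W  (b) Q = 1.106 VAR  (c) S = 4.499 VA  (d) PF = 0.9693 (lagging)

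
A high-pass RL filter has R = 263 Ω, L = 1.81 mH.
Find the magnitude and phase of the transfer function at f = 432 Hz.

Step 1 — Angular frequency: ω = 2π·432 = 2714 rad/s.
Step 2 — Transfer function: H(jω) = jωL/(R + jωL).
Step 3 — Numerator jωL = j·4.913; denominator R + jωL = 263 + j4.913.
Step 4 — H = 0.0003488 + j0.01867.
Step 5 — Magnitude: |H| = 0.01868 (-34.6 dB); phase: φ = 88.9°.

|H| = 0.01868 (-34.6 dB), φ = 88.9°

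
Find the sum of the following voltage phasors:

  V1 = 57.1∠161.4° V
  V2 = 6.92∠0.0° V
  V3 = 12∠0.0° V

Step 1 — Convert each phasor to rectangular form:
  V1 = 57.1·(cos(161.4°) + j·sin(161.4°)) = -54.12 + j18.21 V
  V2 = 6.92·(cos(0.0°) + j·sin(0.0°)) = 6.92 V
  V3 = 12·(cos(0.0°) + j·sin(0.0°)) = 12 V
Step 2 — Sum components: V_total = -35.2 + j18.21 V.
Step 3 — Convert to polar: |V_total| = 39.63 V, ∠V_total = 152.6°.

V_total = 39.63∠152.6° V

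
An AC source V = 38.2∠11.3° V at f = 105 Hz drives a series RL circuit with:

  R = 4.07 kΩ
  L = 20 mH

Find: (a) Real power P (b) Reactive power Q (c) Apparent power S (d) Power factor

Step 1 — Angular frequency: ω = 2π·f = 2π·105 = 659.7 rad/s.
Step 2 — Component impedances:
  R: Z = R = 4070 Ω
  L: Z = jωL = j·659.7·0.02 = 0 + j13.19 Ω
Step 3 — Series combination: Z_total = R + L = 4070 + j13.19 Ω = 4070∠0.2° Ω.
Step 4 — Source phasor: V = 38.2∠11.3° V = 37.46 + j7.485 V.
Step 5 — Current: I = V / Z = 0.00921 + j0.001809 A = 0.009386∠11.1° A.
Step 6 — Complex power: S = V·I* = 0.3585 + j0.001162 VA.
Step 7 — Real power: P = Re(S) = 0.3585 W.
Step 8 — Reactive power: Q = Im(S) = 0.001162 VAR.
Step 9 — Apparent power: |S| = 0.3585 VA.
Step 10 — Power factor: PF = P/|S| = 1 (lagging).

(a) P = 0.3585 W  (b) Q = 0.001162 VAR  (c) S = 0.3585 VA  (d) PF = 1 (lagging)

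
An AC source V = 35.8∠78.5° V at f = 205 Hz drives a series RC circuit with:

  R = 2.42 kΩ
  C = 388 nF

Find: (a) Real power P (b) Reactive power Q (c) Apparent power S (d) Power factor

Step 1 — Angular frequency: ω = 2π·f = 2π·205 = 1288 rad/s.
Step 2 — Component impedances:
  R: Z = R = 2420 Ω
  C: Z = 1/(jωC) = -j/(ω·C) = 0 - j2001 Ω
Step 3 — Series combination: Z_total = R + C = 2420 - j2001 Ω = 3140∠-39.6° Ω.
Step 4 — Source phasor: V = 35.8∠78.5° V = 7.137 + j35.08 V.
Step 5 — Current: I = V / Z = -0.005367 + j0.01006 A = 0.0114∠118.1° A.
Step 6 — Complex power: S = V·I* = 0.3146 - j0.2601 VA.
Step 7 — Real power: P = Re(S) = 0.3146 W.
Step 8 — Reactive power: Q = Im(S) = -0.2601 VAR.
Step 9 — Apparent power: |S| = 0.4082 VA.
Step 10 — Power factor: PF = P/|S| = 0.7707 (leading).

(a) P = 0.3146 W  (b) Q = -0.2601 VAR  (c) S = 0.4082 VA  (d) PF = 0.7707 (leading)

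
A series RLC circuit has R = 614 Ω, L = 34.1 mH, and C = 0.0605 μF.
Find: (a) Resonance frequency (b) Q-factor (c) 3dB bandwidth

Step 1 — Resonance condition Im(Z)=0 gives ω₀ = 1/√(LC).
Step 2 — ω₀ = 1/√(0.0341·6.05e-08) = 2.202e+04 rad/s.
Step 3 — f₀ = ω₀/(2π) = 3504 Hz.
Step 4 — Series Q: Q = ω₀L/R = 2.202e+04·0.0341/614 = 1.223.
Step 5 — 3dB bandwidth: Δω = ω₀/Q = 1.801e+04 rad/s; BW = Δω/(2π) = 2866 Hz.

(a) f₀ = 3504 Hz  (b) Q = 1.223  (c) BW = 2866 Hz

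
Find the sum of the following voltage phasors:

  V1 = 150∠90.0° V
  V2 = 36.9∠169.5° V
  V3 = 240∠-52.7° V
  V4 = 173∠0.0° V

Step 1 — Convert each phasor to rectangular form:
  V1 = 150·(cos(90.0°) + j·sin(90.0°)) = 0 + j150 V
  V2 = 36.9·(cos(169.5°) + j·sin(169.5°)) = -36.28 + j6.724 V
  V3 = 240·(cos(-52.7°) + j·sin(-52.7°)) = 145.4 - j190.9 V
  V4 = 173·(cos(0.0°) + j·sin(0.0°)) = 173 V
Step 2 — Sum components: V_total = 282.2 - j34.19 V.
Step 3 — Convert to polar: |V_total| = 284.2 V, ∠V_total = -6.9°.

V_total = 284.2∠-6.9° V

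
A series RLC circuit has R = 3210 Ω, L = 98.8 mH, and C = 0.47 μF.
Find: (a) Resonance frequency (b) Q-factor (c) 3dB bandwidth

Step 1 — Resonance: ω₀ = 1/√(LC) = 1/√(0.0988·4.7e-07) = 4641 rad/s.
Step 2 — f₀ = ω₀/(2π) = 738.6 Hz.
Step 3 — Series Q: Q = ω₀L/R = 4641·0.0988/3210 = 0.1428.
Step 4 — Bandwidth: Δω = ω₀/Q = 3.249e+04 rad/s; BW = Δω/(2π) = 5171 Hz.

(a) f₀ = 738.6 Hz  (b) Q = 0.1428  (c) BW = 5171 Hz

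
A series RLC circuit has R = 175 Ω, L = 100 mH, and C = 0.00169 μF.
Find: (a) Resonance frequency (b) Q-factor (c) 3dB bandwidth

Step 1 — Resonance condition Im(Z)=0 gives ω₀ = 1/√(LC).
Step 2 — ω₀ = 1/√(0.1·1.69e-09) = 7.692e+04 rad/s.
Step 3 — f₀ = ω₀/(2π) = 1.224e+04 Hz.
Step 4 — Series Q: Q = ω₀L/R = 7.692e+04·0.1/175 = 43.96.
Step 5 — 3dB bandwidth: Δω = ω₀/Q = 1750 rad/s; BW = Δω/(2π) = 278.5 Hz.

(a) f₀ = 1.224e+04 Hz  (b) Q = 43.96  (c) BW = 278.5 Hz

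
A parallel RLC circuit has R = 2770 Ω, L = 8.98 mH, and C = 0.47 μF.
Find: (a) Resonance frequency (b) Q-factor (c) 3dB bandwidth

Step 1 — Resonance: ω₀ = 1/√(LC) = 1/√(0.00898·4.7e-07) = 1.539e+04 rad/s.
Step 2 — f₀ = ω₀/(2π) = 2450 Hz.
Step 3 — Parallel Q: Q = R/(ω₀L) = 2770/(1.539e+04·0.00898) = 20.04.
Step 4 — Bandwidth: Δω = ω₀/Q = 768.1 rad/s; BW = Δω/(2π) = 122.2 Hz.

(a) f₀ = 2450 Hz  (b) Q = 20.04  (c) BW = 122.2 Hz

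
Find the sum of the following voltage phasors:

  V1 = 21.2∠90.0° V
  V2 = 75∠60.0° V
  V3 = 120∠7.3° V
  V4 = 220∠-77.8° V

Step 1 — Convert each phasor to rectangular form:
  V1 = 21.2·(cos(90.0°) + j·sin(90.0°)) = 0 + j21.2 V
  V2 = 75·(cos(60.0°) + j·sin(60.0°)) = 37.5 + j64.95 V
  V3 = 120·(cos(7.3°) + j·sin(7.3°)) = 119 + j15.25 V
  V4 = 220·(cos(-77.8°) + j·sin(-77.8°)) = 46.49 - j215 V
Step 2 — Sum components: V_total = 203 - j113.6 V.
Step 3 — Convert to polar: |V_total| = 232.7 V, ∠V_total = -29.2°.

V_total = 232.7∠-29.2° V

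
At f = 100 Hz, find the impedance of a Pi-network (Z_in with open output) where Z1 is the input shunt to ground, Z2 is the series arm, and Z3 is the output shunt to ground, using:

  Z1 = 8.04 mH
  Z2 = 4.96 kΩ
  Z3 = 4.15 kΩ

Step 1 — Angular frequency: ω = 2π·f = 2π·100 = 628.3 rad/s.
Step 2 — Component impedances:
  Z1: Z = jωL = j·628.3·0.00804 = 0 + j5.052 Ω
  Z2: Z = R = 4960 Ω
  Z3: Z = R = 4150 Ω
Step 3 — With open output, the series arm Z2 and the output shunt Z3 appear in series to ground: Z2 + Z3 = 9110 Ω.
Step 4 — Parallel with input shunt Z1: Z_in = Z1 || (Z2 + Z3) = 0.002801 + j5.052 Ω = 5.052∠90.0° Ω.

Z = 0.002801 + j5.052 Ω = 5.052∠90.0° Ω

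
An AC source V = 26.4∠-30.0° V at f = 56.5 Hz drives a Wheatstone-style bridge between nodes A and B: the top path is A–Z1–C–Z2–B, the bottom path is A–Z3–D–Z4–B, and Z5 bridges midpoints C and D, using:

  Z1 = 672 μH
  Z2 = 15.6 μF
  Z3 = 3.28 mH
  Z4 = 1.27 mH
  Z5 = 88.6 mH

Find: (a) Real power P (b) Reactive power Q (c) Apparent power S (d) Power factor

Step 1 — Angular frequency: ω = 2π·f = 2π·56.5 = 355 rad/s.
Step 2 — Component impedances:
  Z1: Z = jωL = j·355·0.000672 = 0 + j0.2386 Ω
  Z2: Z = 1/(jωC) = -j/(ω·C) = 0 - j180.6 Ω
  Z3: Z = jωL = j·355·0.00328 = 0 + j1.164 Ω
  Z4: Z = jωL = j·355·0.00127 = 0 + j0.4508 Ω
  Z5: Z = jωL = j·355·0.0886 = 0 + j31.45 Ω
Step 3 — Bridge requires nodal analysis (the Z5 bridge couples midpoints C and D, so the two paths cannot be reduced to a simple series/parallel combination). Setting node B to ground and injecting 1 A at node A, the 3-node admittance system at A, C, D solves to V_A = Z_AB = 0 + j1.588 Ω = 1.588∠90.0° Ω.
Step 4 — Source phasor: V = 26.4∠-30.0° V = 22.86 - j13.2 V.
Step 5 — Current: I = V / Z = -8.314 - j14.4 A = 16.63∠-120.0° A.
Step 6 — Complex power: S = V·I* = 0 + j439 VA.
Step 7 — Real power: P = Re(S) = 0 W.
Step 8 — Reactive power: Q = Im(S) = 439 VAR.
Step 9 — Apparent power: |S| = 439 VA.
Step 10 — Power factor: PF = P/|S| = 0 (lagging).

(a) P = 0 W  (b) Q = 439 VAR  (c) S = 439 VA  (d) PF = 0 (lagging)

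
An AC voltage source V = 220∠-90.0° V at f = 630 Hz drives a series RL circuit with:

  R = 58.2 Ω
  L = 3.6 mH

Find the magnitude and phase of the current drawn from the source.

Step 1 — Angular frequency: ω = 2π·f = 2π·630 = 3958 rad/s.
Step 2 — Component impedances:
  R: Z = R = 58.2 Ω
  L: Z = jωL = j·3958·0.0036 = 0 + j14.25 Ω
Step 3 — Series combination: Z_total = R + L = 58.2 + j14.25 Ω = 59.92∠13.8° Ω.
Step 4 — Source phasor: V = 220∠-90.0° V = 0 - j220 V.
Step 5 — Ohm's law: I = V / Z_total = (0 - j220) / (58.2 + j14.25) = -0.8732 - j3.566 A.
Step 6 — Convert to polar: |I| = 3.672 A, ∠I = -103.8°.

I = 3.672∠-103.8° A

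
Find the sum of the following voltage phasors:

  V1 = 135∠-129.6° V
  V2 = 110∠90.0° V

Step 1 — Convert each phasor to rectangular form:
  V1 = 135·(cos(-129.6°) + j·sin(-129.6°)) = -86.05 - j104 V
  V2 = 110·(cos(90.0°) + j·sin(90.0°)) = 0 + j110 V
Step 2 — Sum components: V_total = -86.05 + j5.981 V.
Step 3 — Convert to polar: |V_total| = 86.26 V, ∠V_total = 176.0°.

V_total = 86.26∠176.0° V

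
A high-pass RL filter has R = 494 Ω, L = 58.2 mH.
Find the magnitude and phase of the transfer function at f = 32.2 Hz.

Step 1 — Angular frequency: ω = 2π·32.2 = 202.3 rad/s.
Step 2 — Transfer function: H(jω) = jωL/(R + jωL).
Step 3 — Numerator jωL = j·11.77; denominator R + jωL = 494 + j11.77.
Step 4 — H = 0.0005678 + j0.02382.
Step 5 — Magnitude: |H| = 0.02383 (-32.5 dB); phase: φ = 88.6°.

|H| = 0.02383 (-32.5 dB), φ = 88.6°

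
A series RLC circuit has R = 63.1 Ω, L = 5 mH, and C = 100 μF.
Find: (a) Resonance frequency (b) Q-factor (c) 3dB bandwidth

Step 1 — Resonance: ω₀ = 1/√(LC) = 1/√(0.005·0.0001) = 1414 rad/s.
Step 2 — f₀ = ω₀/(2π) = 225.1 Hz.
Step 3 — Series Q: Q = ω₀L/R = 1414·0.005/63.1 = 0.1121.
Step 4 — Bandwidth: Δω = ω₀/Q = 1.262e+04 rad/s; BW = Δω/(2π) = 2009 Hz.

(a) f₀ = 225.1 Hz  (b) Q = 0.1121  (c) BW = 2009 Hz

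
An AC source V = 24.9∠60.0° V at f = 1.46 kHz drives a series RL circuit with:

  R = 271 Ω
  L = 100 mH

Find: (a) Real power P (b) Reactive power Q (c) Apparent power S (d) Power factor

Step 1 — Angular frequency: ω = 2π·f = 2π·1460 = 9173 rad/s.
Step 2 — Component impedances:
  R: Z = R = 271 Ω
  L: Z = jωL = j·9173·0.1 = 0 + j917.3 Ω
Step 3 — Series combination: Z_total = R + L = 271 + j917.3 Ω = 956.5∠73.5° Ω.
Step 4 — Source phasor: V = 24.9∠60.0° V = 12.45 + j21.56 V.
Step 5 — Current: I = V / Z = 0.02531 - j0.006095 A = 0.02603∠-13.5° A.
Step 6 — Complex power: S = V·I* = 0.1836 + j0.6216 VA.
Step 7 — Real power: P = Re(S) = 0.1836 W.
Step 8 — Reactive power: Q = Im(S) = 0.6216 VAR.
Step 9 — Apparent power: |S| = 0.6482 VA.
Step 10 — Power factor: PF = P/|S| = 0.2833 (lagging).

(a) P = 0.1836 W  (b) Q = 0.6216 VAR  (c) S = 0.6482 VA  (d) PF = 0.2833 (lagging)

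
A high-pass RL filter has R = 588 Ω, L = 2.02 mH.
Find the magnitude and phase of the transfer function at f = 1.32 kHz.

Step 1 — Angular frequency: ω = 2π·1320 = 8294 rad/s.
Step 2 — Transfer function: H(jω) = jωL/(R + jωL).
Step 3 — Numerator jωL = j·16.75; denominator R + jωL = 588 + j16.75.
Step 4 — H = 0.0008112 + j0.02847.
Step 5 — Magnitude: |H| = 0.02848 (-30.9 dB); phase: φ = 88.4°.

|H| = 0.02848 (-30.9 dB), φ = 88.4°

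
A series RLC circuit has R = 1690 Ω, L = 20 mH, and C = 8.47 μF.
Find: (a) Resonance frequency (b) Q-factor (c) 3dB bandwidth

Step 1 — Resonance: ω₀ = 1/√(LC) = 1/√(0.02·8.47e-06) = 2430 rad/s.
Step 2 — f₀ = ω₀/(2π) = 386.7 Hz.
Step 3 — Series Q: Q = ω₀L/R = 2430·0.02/1690 = 0.02875.
Step 4 — Bandwidth: Δω = ω₀/Q = 8.45e+04 rad/s; BW = Δω/(2π) = 1.345e+04 Hz.

(a) f₀ = 386.7 Hz  (b) Q = 0.02875  (c) BW = 1.345e+04 Hz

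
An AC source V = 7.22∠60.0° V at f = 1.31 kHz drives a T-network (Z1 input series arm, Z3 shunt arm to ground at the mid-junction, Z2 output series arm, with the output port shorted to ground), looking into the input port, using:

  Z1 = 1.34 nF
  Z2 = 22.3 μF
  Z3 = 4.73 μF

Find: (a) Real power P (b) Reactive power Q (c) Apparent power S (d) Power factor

Step 1 — Angular frequency: ω = 2π·f = 2π·1310 = 8231 rad/s.
Step 2 — Component impedances:
  Z1: Z = 1/(jωC) = -j/(ω·C) = 0 - j9.067e+04 Ω
  Z2: Z = 1/(jωC) = -j/(ω·C) = 0 - j5.448 Ω
  Z3: Z = 1/(jωC) = -j/(ω·C) = 0 - j25.69 Ω
Step 3 — With the output port shorted to ground, the output series arm Z2 runs from the junction to ground; the shunt arm Z3 also runs from the junction to ground. They appear in parallel: Z3 || Z2 = 0 - j4.495 Ω.
Step 4 — Series with input arm Z1: Z_in = Z1 + (Z3 || Z2) = 0 - j9.067e+04 Ω = 9.067e+04∠-90.0° Ω.
Step 5 — Source phasor: V = 7.22∠60.0° V = 3.61 + j6.253 V.
Step 6 — Current: I = V / Z = -6.896e-05 + j3.981e-05 A = 7.963e-05∠150.0° A.
Step 7 — Complex power: S = V·I* = 0 - j0.0005749 VA.
Step 8 — Real power: P = Re(S) = 0 W.
Step 9 — Reactive power: Q = Im(S) = -0.0005749 VAR.
Step 10 — Apparent power: |S| = 0.0005749 VA.
Step 11 — Power factor: PF = P/|S| = 0 (leading).

(a) P = 0 W  (b) Q = -0.0005749 VAR  (c) S = 0.0005749 VA  (d) PF = 0 (leading)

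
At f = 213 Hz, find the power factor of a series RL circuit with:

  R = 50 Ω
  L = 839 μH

Step 1 — Angular frequency: ω = 2π·f = 2π·213 = 1338 rad/s.
Step 2 — Component impedances:
  R: Z = R = 50 Ω
  L: Z = jωL = j·1338·0.000839 = 0 + j1.123 Ω
Step 3 — Series combination: Z_total = R + L = 50 + j1.123 Ω = 50.01∠1.3° Ω.
Step 4 — Power factor: PF = cos(φ) = Re(Z)/|Z| = 50/50.013 = 0.9997.
Step 5 — Type: Im(Z) = 1.123 ⇒ lagging (phase φ = 1.3°).

PF = 0.9997 (lagging, φ = 1.3°)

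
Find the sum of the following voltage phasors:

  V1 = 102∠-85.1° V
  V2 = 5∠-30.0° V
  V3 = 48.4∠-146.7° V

Step 1 — Convert each phasor to rectangular form:
  V1 = 102·(cos(-85.1°) + j·sin(-85.1°)) = 8.713 - j101.6 V
  V2 = 5·(cos(-30.0°) + j·sin(-30.0°)) = 4.33 - j2.5 V
  V3 = 48.4·(cos(-146.7°) + j·sin(-146.7°)) = -40.45 - j26.57 V
Step 2 — Sum components: V_total = -27.41 - j130.7 V.
Step 3 — Convert to polar: |V_total| = 133.5 V, ∠V_total = -101.8°.

V_total = 133.5∠-101.8° V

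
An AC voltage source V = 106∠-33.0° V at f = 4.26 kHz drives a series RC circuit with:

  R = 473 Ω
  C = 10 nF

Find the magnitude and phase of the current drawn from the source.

Step 1 — Angular frequency: ω = 2π·f = 2π·4260 = 2.677e+04 rad/s.
Step 2 — Component impedances:
  R: Z = R = 473 Ω
  C: Z = 1/(jωC) = -j/(ω·C) = 0 - j3736 Ω
Step 3 — Series combination: Z_total = R + C = 473 - j3736 Ω = 3766∠-82.8° Ω.
Step 4 — Source phasor: V = 106∠-33.0° V = 88.9 - j57.73 V.
Step 5 — Ohm's law: I = V / Z_total = (88.9 - j57.73) / (473 - j3736) = 0.01817 + j0.02149 A.
Step 6 — Convert to polar: |I| = 0.02815 A, ∠I = 49.8°.

I = 0.02815∠49.8° A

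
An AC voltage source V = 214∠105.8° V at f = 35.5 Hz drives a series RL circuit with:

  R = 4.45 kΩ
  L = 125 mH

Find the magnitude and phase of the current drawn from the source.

Step 1 — Angular frequency: ω = 2π·f = 2π·35.5 = 223.1 rad/s.
Step 2 — Component impedances:
  R: Z = R = 4450 Ω
  L: Z = jωL = j·223.1·0.125 = 0 + j27.88 Ω
Step 3 — Series combination: Z_total = R + L = 4450 + j27.88 Ω = 4450∠0.4° Ω.
Step 4 — Source phasor: V = 214∠105.8° V = -58.27 + j205.9 V.
Step 5 — Ohm's law: I = V / Z_total = (-58.27 + j205.9) / (4450 + j27.88) = -0.0128 + j0.04635 A.
Step 6 — Convert to polar: |I| = 0.04809 A, ∠I = 105.4°.

I = 0.04809∠105.4° A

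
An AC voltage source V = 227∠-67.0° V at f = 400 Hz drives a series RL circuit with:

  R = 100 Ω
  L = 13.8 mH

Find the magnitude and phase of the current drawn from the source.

Step 1 — Angular frequency: ω = 2π·f = 2π·400 = 2513 rad/s.
Step 2 — Component impedances:
  R: Z = R = 100 Ω
  L: Z = jωL = j·2513·0.0138 = 0 + j34.68 Ω
Step 3 — Series combination: Z_total = R + L = 100 + j34.68 Ω = 105.8∠19.1° Ω.
Step 4 — Source phasor: V = 227∠-67.0° V = 88.7 - j209 V.
Step 5 — Ohm's law: I = V / Z_total = (88.7 - j209) / (100 + j34.68) = 0.1448 - j2.14 A.
Step 6 — Convert to polar: |I| = 2.145 A, ∠I = -86.1°.

I = 2.145∠-86.1° A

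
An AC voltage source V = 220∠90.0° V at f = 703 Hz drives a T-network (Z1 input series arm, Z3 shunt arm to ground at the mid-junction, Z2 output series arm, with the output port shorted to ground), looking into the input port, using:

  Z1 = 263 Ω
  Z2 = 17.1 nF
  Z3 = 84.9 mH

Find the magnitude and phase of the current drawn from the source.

Step 1 — Angular frequency: ω = 2π·f = 2π·703 = 4417 rad/s.
Step 2 — Component impedances:
  Z1: Z = R = 263 Ω
  Z2: Z = 1/(jωC) = -j/(ω·C) = 0 - j1.324e+04 Ω
  Z3: Z = jωL = j·4417·0.0849 = 0 + j375 Ω
Step 3 — With the output port shorted to ground, the output series arm Z2 runs from the junction to ground; the shunt arm Z3 also runs from the junction to ground. They appear in parallel: Z3 || Z2 = 0 + j385.9 Ω.
Step 4 — Series with input arm Z1: Z_in = Z1 + (Z3 || Z2) = 263 + j385.9 Ω = 467∠55.7° Ω.
Step 5 — Source phasor: V = 220∠90.0° V = 0 + j220 V.
Step 6 — Ohm's law: I = V / Z_total = (0 + j220) / (263 + j385.9) = 0.3893 + j0.2653 A.
Step 7 — Convert to polar: |I| = 0.4711 A, ∠I = 34.3°.

I = 0.4711∠34.3° A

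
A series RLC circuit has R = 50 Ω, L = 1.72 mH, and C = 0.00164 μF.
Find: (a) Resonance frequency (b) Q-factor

Step 1 — Resonance condition Im(Z)=0 gives ω₀ = 1/√(LC).
Step 2 — ω₀ = 1/√(0.00172·1.64e-09) = 5.954e+05 rad/s.
Step 3 — f₀ = ω₀/(2π) = 9.476e+04 Hz.
Step 4 — Series Q: Q = ω₀L/R = 5.954e+05·0.00172/50 = 20.48.

(a) f₀ = 9.476e+04 Hz  (b) Q = 20.48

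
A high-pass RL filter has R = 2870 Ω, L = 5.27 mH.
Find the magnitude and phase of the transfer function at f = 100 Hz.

Step 1 — Angular frequency: ω = 2π·100 = 628.3 rad/s.
Step 2 — Transfer function: H(jω) = jωL/(R + jωL).
Step 3 — Numerator jωL = j·3.311; denominator R + jωL = 2870 + j3.311.
Step 4 — H = 1.331e-06 + j0.001154.
Step 5 — Magnitude: |H| = 0.001154 (-58.8 dB); phase: φ = 89.9°.

|H| = 0.001154 (-58.8 dB), φ = 89.9°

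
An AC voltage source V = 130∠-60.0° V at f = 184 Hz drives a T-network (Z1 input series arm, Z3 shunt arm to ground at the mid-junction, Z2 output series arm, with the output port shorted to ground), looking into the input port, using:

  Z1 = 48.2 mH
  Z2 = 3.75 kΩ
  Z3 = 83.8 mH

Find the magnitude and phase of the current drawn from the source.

Step 1 — Angular frequency: ω = 2π·f = 2π·184 = 1156 rad/s.
Step 2 — Component impedances:
  Z1: Z = jωL = j·1156·0.0482 = 0 + j55.72 Ω
  Z2: Z = R = 3750 Ω
  Z3: Z = jωL = j·1156·0.0838 = 0 + j96.88 Ω
Step 3 — With the output port shorted to ground, the output series arm Z2 runs from the junction to ground; the shunt arm Z3 also runs from the junction to ground. They appear in parallel: Z3 || Z2 = 2.501 + j96.82 Ω.
Step 4 — Series with input arm Z1: Z_in = Z1 + (Z3 || Z2) = 2.501 + j152.5 Ω = 152.6∠89.1° Ω.
Step 5 — Source phasor: V = 130∠-60.0° V = 65 - j112.6 V.
Step 6 — Ohm's law: I = V / Z_total = (65 - j112.6) / (2.501 + j152.5) = -0.7309 - j0.4381 A.
Step 7 — Convert to polar: |I| = 0.8521 A, ∠I = -149.1°.

I = 0.8521∠-149.1° A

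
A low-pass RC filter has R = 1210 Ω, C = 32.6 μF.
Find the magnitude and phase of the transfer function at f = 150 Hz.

Step 1 — Angular frequency: ω = 2π·150 = 942.5 rad/s.
Step 2 — Transfer function: H(jω) = 1/(1 + jωRC).
Step 3 — Denominator: 1 + jωRC = 1 + j·942.5·1210·3.26e-05 = 1 + j37.18.
Step 4 — H = 0.000723 - j0.02688.
Step 5 — Magnitude: |H| = 0.02689 (-31.4 dB); phase: φ = -88.5°.

|H| = 0.02689 (-31.4 dB), φ = -88.5°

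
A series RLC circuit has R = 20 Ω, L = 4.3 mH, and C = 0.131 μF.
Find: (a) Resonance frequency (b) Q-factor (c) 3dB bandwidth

Step 1 — Resonance: ω₀ = 1/√(LC) = 1/√(0.0043·1.31e-07) = 4.213e+04 rad/s.
Step 2 — f₀ = ω₀/(2π) = 6706 Hz.
Step 3 — Series Q: Q = ω₀L/R = 4.213e+04·0.0043/20 = 9.059.
Step 4 — Bandwidth: Δω = ω₀/Q = 4651 rad/s; BW = Δω/(2π) = 740.3 Hz.

(a) f₀ = 6706 Hz  (b) Q = 9.059  (c) BW = 740.3 Hz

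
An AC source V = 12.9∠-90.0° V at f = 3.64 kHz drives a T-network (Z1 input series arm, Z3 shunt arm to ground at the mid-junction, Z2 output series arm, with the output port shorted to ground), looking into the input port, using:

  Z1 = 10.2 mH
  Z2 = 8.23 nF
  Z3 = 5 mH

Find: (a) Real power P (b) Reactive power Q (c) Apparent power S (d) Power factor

Step 1 — Angular frequency: ω = 2π·f = 2π·3640 = 2.287e+04 rad/s.
Step 2 — Component impedances:
  Z1: Z = jωL = j·2.287e+04·0.0102 = 0 + j233.3 Ω
  Z2: Z = 1/(jωC) = -j/(ω·C) = 0 - j5313 Ω
  Z3: Z = jωL = j·2.287e+04·0.005 = 0 + j114.4 Ω
Step 3 — With the output port shorted to ground, the output series arm Z2 runs from the junction to ground; the shunt arm Z3 also runs from the junction to ground. They appear in parallel: Z3 || Z2 = 0 + j116.9 Ω.
Step 4 — Series with input arm Z1: Z_in = Z1 + (Z3 || Z2) = 0 + j350.2 Ω = 350.2∠90.0° Ω.
Step 5 — Source phasor: V = 12.9∠-90.0° V = 0 - j12.9 V.
Step 6 — Current: I = V / Z = -0.03684 A = 0.03684∠-180.0° A.
Step 7 — Complex power: S = V·I* = 0 + j0.4753 VA.
Step 8 — Real power: P = Re(S) = 0 W.
Step 9 — Reactive power: Q = Im(S) = 0.4753 VAR.
Step 10 — Apparent power: |S| = 0.4753 VA.
Step 11 — Power factor: PF = P/|S| = 0 (lagging).

(a) P = 0 W  (b) Q = 0.4753 VAR  (c) S = 0.4753 VA  (d) PF = 0 (lagging)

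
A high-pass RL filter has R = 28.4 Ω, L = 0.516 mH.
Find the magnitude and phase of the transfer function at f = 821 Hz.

Step 1 — Angular frequency: ω = 2π·821 = 5158 rad/s.
Step 2 — Transfer function: H(jω) = jωL/(R + jωL).
Step 3 — Numerator jωL = j·2.662; denominator R + jωL = 28.4 + j2.662.
Step 4 — H = 0.008708 + j0.09291.
Step 5 — Magnitude: |H| = 0.09332 (-20.6 dB); phase: φ = 84.6°.

|H| = 0.09332 (-20.6 dB), φ = 84.6°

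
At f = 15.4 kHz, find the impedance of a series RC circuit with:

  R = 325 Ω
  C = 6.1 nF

Step 1 — Angular frequency: ω = 2π·f = 2π·1.54e+04 = 9.676e+04 rad/s.
Step 2 — Component impedances:
  R: Z = R = 325 Ω
  C: Z = 1/(jωC) = -j/(ω·C) = 0 - j1694 Ω
Step 3 — Series combination: Z_total = R + C = 325 - j1694 Ω = 1725∠-79.1° Ω.

Z = 325 - j1694 Ω = 1725∠-79.1° Ω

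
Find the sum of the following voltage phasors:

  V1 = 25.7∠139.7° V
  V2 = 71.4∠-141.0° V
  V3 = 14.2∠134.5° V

Step 1 — Convert each phasor to rectangular form:
  V1 = 25.7·(cos(139.7°) + j·sin(139.7°)) = -19.6 + j16.62 V
  V2 = 71.4·(cos(-141.0°) + j·sin(-141.0°)) = -55.49 - j44.93 V
  V3 = 14.2·(cos(134.5°) + j·sin(134.5°)) = -9.953 + j10.13 V
Step 2 — Sum components: V_total = -85.04 - j18.18 V.
Step 3 — Convert to polar: |V_total| = 86.96 V, ∠V_total = -167.9°.

V_total = 86.96∠-167.9° V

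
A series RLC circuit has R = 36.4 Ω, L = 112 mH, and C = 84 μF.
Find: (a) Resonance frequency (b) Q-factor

Step 1 — Resonance condition Im(Z)=0 gives ω₀ = 1/√(LC).
Step 2 — ω₀ = 1/√(0.112·8.4e-05) = 326 rad/s.
Step 3 — f₀ = ω₀/(2π) = 51.89 Hz.
Step 4 — Series Q: Q = ω₀L/R = 326·0.112/36.4 = 1.003.

(a) f₀ = 51.89 Hz  (b) Q = 1.003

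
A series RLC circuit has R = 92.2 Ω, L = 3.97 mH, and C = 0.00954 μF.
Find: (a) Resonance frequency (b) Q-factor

Step 1 — Resonance condition Im(Z)=0 gives ω₀ = 1/√(LC).
Step 2 — ω₀ = 1/√(0.00397·9.54e-09) = 1.625e+05 rad/s.
Step 3 — f₀ = ω₀/(2π) = 2.586e+04 Hz.
Step 4 — Series Q: Q = ω₀L/R = 1.625e+05·0.00397/92.2 = 6.997.

(a) f₀ = 2.586e+04 Hz  (b) Q = 6.997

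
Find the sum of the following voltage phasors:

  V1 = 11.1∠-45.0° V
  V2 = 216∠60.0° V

Step 1 — Convert each phasor to rectangular form:
  V1 = 11.1·(cos(-45.0°) + j·sin(-45.0°)) = 7.849 - j7.849 V
  V2 = 216·(cos(60.0°) + j·sin(60.0°)) = 108 + j187.1 V
Step 2 — Sum components: V_total = 115.8 + j179.2 V.
Step 3 — Convert to polar: |V_total| = 213.4 V, ∠V_total = 57.1°.

V_total = 213.4∠57.1° V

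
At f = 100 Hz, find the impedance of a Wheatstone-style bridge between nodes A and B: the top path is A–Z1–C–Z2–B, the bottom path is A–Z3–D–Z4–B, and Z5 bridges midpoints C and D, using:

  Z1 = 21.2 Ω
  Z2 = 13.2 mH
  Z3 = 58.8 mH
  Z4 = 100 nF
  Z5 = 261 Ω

Step 1 — Angular frequency: ω = 2π·f = 2π·100 = 628.3 rad/s.
Step 2 — Component impedances:
  Z1: Z = R = 21.2 Ω
  Z2: Z = jωL = j·628.3·0.0132 = 0 + j8.294 Ω
  Z3: Z = jωL = j·628.3·0.0588 = 0 + j36.95 Ω
  Z4: Z = 1/(jωC) = -j/(ω·C) = 0 - j1.592e+04 Ω
  Z5: Z = R = 261 Ω
Step 3 — Bridge requires nodal analysis (the Z5 bridge couples midpoints C and D, so the two paths cannot be reduced to a simple series/parallel combination). Setting node B to ground and injecting 1 A at node A, the 3-node admittance system at A, C, D solves to V_A = Z_AB = 19.65 + j8.477 Ω = 21.4∠23.3° Ω.

Z = 19.65 + j8.477 Ω = 21.4∠23.3° Ω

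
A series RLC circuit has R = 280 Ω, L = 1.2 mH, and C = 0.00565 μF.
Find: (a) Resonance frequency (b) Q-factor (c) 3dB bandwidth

Step 1 — Resonance: ω₀ = 1/√(LC) = 1/√(0.0012·5.65e-09) = 3.84e+05 rad/s.
Step 2 — f₀ = ω₀/(2π) = 6.112e+04 Hz.
Step 3 — Series Q: Q = ω₀L/R = 3.84e+05·0.0012/280 = 1.646.
Step 4 — Bandwidth: Δω = ω₀/Q = 2.333e+05 rad/s; BW = Δω/(2π) = 3.714e+04 Hz.

(a) f₀ = 6.112e+04 Hz  (b) Q = 1.646  (c) BW = 3.714e+04 Hz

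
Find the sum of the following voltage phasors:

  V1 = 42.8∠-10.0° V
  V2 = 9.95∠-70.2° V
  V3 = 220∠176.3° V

Step 1 — Convert each phasor to rectangular form:
  V1 = 42.8·(cos(-10.0°) + j·sin(-10.0°)) = 42.15 - j7.432 V
  V2 = 9.95·(cos(-70.2°) + j·sin(-70.2°)) = 3.37 - j9.362 V
  V3 = 220·(cos(176.3°) + j·sin(176.3°)) = -219.5 + j14.2 V
Step 2 — Sum components: V_total = -174 - j2.597 V.
Step 3 — Convert to polar: |V_total| = 174 V, ∠V_total = -179.1°.

V_total = 174∠-179.1° V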